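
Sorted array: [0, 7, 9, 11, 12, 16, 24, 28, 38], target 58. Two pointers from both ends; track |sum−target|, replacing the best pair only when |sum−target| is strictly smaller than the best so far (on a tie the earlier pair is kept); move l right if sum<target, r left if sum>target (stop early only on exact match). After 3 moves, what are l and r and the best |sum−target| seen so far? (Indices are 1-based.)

l=4, r=9, best |Δ|=11

l=1 r=9: 0+38=38 d=20 *, l++
l=2 r=9: 7+38=45 d=13 *, l++
l=3 r=9: 9+38=47 d=11 *, l++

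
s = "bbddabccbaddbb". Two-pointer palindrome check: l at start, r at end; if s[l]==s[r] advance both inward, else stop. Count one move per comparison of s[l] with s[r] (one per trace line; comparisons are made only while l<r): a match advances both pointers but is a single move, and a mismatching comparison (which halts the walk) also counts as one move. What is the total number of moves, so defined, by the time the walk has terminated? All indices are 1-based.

7 moves

[1,14] 'b'=='b' → l++,r--
[2,13] 'b'=='b' → l++,r--
[3,12] 'd'=='d' → l++,r--
[4,11] 'd'=='d' → l++,r--
[5,10] 'a'=='a' → l++,r--
[6,9] 'b'=='b' → l++,r--
[7,8] 'c'=='c' → l++,r--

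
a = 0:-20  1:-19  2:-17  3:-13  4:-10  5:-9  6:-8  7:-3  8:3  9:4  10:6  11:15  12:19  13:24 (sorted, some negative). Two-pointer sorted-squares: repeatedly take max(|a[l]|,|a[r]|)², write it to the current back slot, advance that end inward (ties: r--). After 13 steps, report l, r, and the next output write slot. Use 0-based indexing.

[0,13] |-20|<=|24| out[13]=576 → r--
[0,12] |-20|>|19| out[12]=400 → l++
[1,12] |-19|<=|19| out[11]=361 → r--
[1,11] |-19|>|15| out[10]=361 → l++
[2,11] |-17|>|15| out[9]=289 → l++
[3,11] |-13|<=|15| out[8]=225 → r--
[3,10] |-13|>|6| out[7]=169 → l++
[4,10] |-10|>|6| out[6]=100 → l++
[5,10] |-9|>|6| out[5]=81 → l++
[6,10] |-8|>|6| out[4]=64 → l++
[7,10] |-3|<=|6| out[3]=36 → r--
[7,9] |-3|<=|4| out[2]=16 → r--
[7,8] |-3|<=|3| out[1]=9 → r--

l=7, r=7, next write slot=0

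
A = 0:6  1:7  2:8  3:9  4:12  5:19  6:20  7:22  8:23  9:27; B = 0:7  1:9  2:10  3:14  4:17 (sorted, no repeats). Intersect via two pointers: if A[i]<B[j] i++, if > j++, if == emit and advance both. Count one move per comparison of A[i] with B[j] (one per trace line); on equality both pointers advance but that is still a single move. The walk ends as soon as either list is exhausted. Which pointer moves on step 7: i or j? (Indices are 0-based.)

i=0 j=0: 6<7, i++
i=1 j=0: 7==7 emit, i++,j++
i=2 j=1: 8<9, i++
i=3 j=1: 9==9 emit, i++,j++
i=4 j=2: 12>10, j++
i=4 j=3: 12<14, i++
i=5 j=3: 19>14, j++

j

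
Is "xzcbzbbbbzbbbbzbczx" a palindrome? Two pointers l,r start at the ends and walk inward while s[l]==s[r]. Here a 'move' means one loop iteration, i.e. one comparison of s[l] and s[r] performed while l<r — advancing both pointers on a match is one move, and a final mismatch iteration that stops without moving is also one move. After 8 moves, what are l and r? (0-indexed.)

l=8, r=10

[0,18] 'x'=='x' → l++,r--
[1,17] 'z'=='z' → l++,r--
[2,16] 'c'=='c' → l++,r--
[3,15] 'b'=='b' → l++,r--
[4,14] 'z'=='z' → l++,r--
[5,13] 'b'=='b' → l++,r--
[6,12] 'b'=='b' → l++,r--
[7,11] 'b'=='b' → l++,r--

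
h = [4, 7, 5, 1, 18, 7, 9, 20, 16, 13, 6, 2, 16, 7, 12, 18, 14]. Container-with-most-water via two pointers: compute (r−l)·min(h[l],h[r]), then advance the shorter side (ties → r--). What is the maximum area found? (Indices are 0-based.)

max area = 198

l=0 r=16: min(4,14)*16=64 best=64 *, l++
l=1 r=16: min(7,14)*15=105 best=105 *, l++
l=2 r=16: min(5,14)*14=70 best=105, l++
l=3 r=16: min(1,14)*13=13 best=105, l++
l=4 r=16: min(18,14)*12=168 best=168 *, r--
l=4 r=15: min(18,18)*11=198 best=198 *, r--
l=4 r=14: min(18,12)*10=120 best=198, r--
l=4 r=13: min(18,7)*9=63 best=198, r--
l=4 r=12: min(18,16)*8=128 best=198, r--
l=4 r=11: min(18,2)*7=14 best=198, r--
l=4 r=10: min(18,6)*6=36 best=198, r--
l=4 r=9: min(18,13)*5=65 best=198, r--
l=4 r=8: min(18,16)*4=64 best=198, r--
l=4 r=7: min(18,20)*3=54 best=198, l++
l=5 r=7: min(7,20)*2=14 best=198, l++
l=6 r=7: min(9,20)*1=9 best=198, l++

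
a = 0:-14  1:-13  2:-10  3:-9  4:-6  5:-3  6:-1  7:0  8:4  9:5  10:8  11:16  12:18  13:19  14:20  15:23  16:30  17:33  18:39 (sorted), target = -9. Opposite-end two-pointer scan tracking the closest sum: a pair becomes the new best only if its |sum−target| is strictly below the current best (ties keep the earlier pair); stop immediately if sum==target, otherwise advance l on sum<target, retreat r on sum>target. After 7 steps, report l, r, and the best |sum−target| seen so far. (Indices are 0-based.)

l=0 r=18: -14+39=25 d=34 *, r--
l=0 r=17: -14+33=19 d=28 *, r--
l=0 r=16: -14+30=16 d=25 *, r--
l=0 r=15: -14+23=9 d=18 *, r--
l=0 r=14: -14+20=6 d=15 *, r--
l=0 r=13: -14+19=5 d=14 *, r--
l=0 r=12: -14+18=4 d=13 *, r--

l=0, r=11, best |Δ|=13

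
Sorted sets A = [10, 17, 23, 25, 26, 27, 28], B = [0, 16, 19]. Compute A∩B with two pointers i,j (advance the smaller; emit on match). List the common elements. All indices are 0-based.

intersection = []

[i=0,j=0] 10>0 → j++
[i=0,j=1] 10<16 → i++
[i=1,j=1] 17>16 → j++
[i=1,j=2] 17<19 → i++
[i=2,j=2] 23>19 → j++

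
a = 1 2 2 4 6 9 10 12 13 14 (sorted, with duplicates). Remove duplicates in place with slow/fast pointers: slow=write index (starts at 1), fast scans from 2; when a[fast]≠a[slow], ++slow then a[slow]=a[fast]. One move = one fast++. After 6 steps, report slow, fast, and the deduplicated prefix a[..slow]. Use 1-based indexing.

slow=6, fast=8, prefix=[1, 2, 4, 6, 9, 10]

slow=1 fast=2: a[fast]=2≠a[slow]=1 write a[2]=2, slow++,fast++
slow=2 fast=3: a[fast]=2=a[slow] dup, fast++
slow=2 fast=4: a[fast]=4≠a[slow]=2 write a[3]=4, slow++,fast++
slow=3 fast=5: a[fast]=6≠a[slow]=4 write a[4]=6, slow++,fast++
slow=4 fast=6: a[fast]=9≠a[slow]=6 write a[5]=9, slow++,fast++
slow=5 fast=7: a[fast]=10≠a[slow]=9 write a[6]=10, slow++,fast++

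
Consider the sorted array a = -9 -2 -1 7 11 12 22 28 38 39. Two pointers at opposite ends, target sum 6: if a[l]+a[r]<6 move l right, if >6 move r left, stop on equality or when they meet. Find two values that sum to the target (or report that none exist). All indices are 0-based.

[0,9] -9+39=30 >6 → r--
[0,8] -9+38=29 >6 → r--
[0,7] -9+28=19 >6 → r--
[0,6] -9+22=13 >6 → r--
[0,5] -9+12=3 <6 → l++
[1,5] -2+12=10 >6 → r--
[1,4] -2+11=9 >6 → r--
[1,3] -2+7=5 <6 → l++
[2,3] -1+7=6 → found

(-1, 7)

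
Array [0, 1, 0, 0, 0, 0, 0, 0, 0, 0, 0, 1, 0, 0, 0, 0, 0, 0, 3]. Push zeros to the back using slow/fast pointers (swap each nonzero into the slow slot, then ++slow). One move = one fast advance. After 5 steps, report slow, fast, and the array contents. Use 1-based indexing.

slow=2, fast=6, a=[1, 0, 0, 0, 0, 0, 0, 0, 0, 0, 0, 1, 0, 0, 0, 0, 0, 0, 3]

slow=1 fast=1: a[fast]=0, fast++
slow=1 fast=2: a[fast]=1≠0 swap→a[1]=1, slow++,fast++
slow=2 fast=3: a[fast]=0, fast++
slow=2 fast=4: a[fast]=0, fast++
slow=2 fast=5: a[fast]=0, fast++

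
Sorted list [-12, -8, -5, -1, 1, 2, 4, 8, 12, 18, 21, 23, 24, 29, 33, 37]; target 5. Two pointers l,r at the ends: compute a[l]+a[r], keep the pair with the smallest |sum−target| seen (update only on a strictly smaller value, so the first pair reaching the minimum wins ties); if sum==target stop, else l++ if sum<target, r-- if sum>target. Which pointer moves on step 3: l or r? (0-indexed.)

r

l=0 r=15: -12+37=25 d=20 *, r--
l=0 r=14: -12+33=21 d=16 *, r--
l=0 r=13: -12+29=17 d=12 *, r--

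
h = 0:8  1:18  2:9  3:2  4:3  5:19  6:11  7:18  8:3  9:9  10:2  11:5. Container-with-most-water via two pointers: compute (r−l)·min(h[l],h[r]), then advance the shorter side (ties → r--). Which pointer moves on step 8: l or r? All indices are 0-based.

l

l=0 r=11: min(8,5)*11=55 best=55 *, r--
l=0 r=10: min(8,2)*10=20 best=55, r--
l=0 r=9: min(8,9)*9=72 best=72 *, l++
l=1 r=9: min(18,9)*8=72 best=72, r--
l=1 r=8: min(18,3)*7=21 best=72, r--
l=1 r=7: min(18,18)*6=108 best=108 *, r--
l=1 r=6: min(18,11)*5=55 best=108, r--
l=1 r=5: min(18,19)*4=72 best=108, l++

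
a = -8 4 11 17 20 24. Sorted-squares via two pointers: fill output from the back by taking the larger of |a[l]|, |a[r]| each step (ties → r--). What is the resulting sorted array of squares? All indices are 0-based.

[16, 64, 121, 289, 400, 576]

l=0 r=5: |-8|<=|24| out[5]=576, r--
l=0 r=4: |-8|<=|20| out[4]=400, r--
l=0 r=3: |-8|<=|17| out[3]=289, r--
l=0 r=2: |-8|<=|11| out[2]=121, r--
l=0 r=1: |-8|>|4| out[1]=64, l++
l=1 r=1: |4|<=|4| out[0]=16, r--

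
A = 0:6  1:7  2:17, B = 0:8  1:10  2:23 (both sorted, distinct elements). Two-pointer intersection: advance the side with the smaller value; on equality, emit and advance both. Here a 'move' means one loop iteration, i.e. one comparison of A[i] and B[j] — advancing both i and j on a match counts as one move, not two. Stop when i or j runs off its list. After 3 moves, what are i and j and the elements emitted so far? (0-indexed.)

i=2, j=1, emitted=[]

i=0 j=0: 6<8, i++
i=1 j=0: 7<8, i++
i=2 j=0: 17>8, j++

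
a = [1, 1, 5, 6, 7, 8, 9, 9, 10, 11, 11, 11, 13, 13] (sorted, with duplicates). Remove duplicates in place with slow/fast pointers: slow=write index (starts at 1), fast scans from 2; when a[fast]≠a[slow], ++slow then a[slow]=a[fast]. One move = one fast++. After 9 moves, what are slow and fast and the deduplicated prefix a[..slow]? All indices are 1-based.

slow=8, fast=11, prefix=[1, 5, 6, 7, 8, 9, 10, 11]

slow=1 fast=2: a[fast]=1=a[slow] dup, fast++
slow=1 fast=3: a[fast]=5≠a[slow]=1 write a[2]=5, slow++,fast++
slow=2 fast=4: a[fast]=6≠a[slow]=5 write a[3]=6, slow++,fast++
slow=3 fast=5: a[fast]=7≠a[slow]=6 write a[4]=7, slow++,fast++
slow=4 fast=6: a[fast]=8≠a[slow]=7 write a[5]=8, slow++,fast++
slow=5 fast=7: a[fast]=9≠a[slow]=8 write a[6]=9, slow++,fast++
slow=6 fast=8: a[fast]=9=a[slow] dup, fast++
slow=6 fast=9: a[fast]=10≠a[slow]=9 write a[7]=10, slow++,fast++
slow=7 fast=10: a[fast]=11≠a[slow]=10 write a[8]=11, slow++,fast++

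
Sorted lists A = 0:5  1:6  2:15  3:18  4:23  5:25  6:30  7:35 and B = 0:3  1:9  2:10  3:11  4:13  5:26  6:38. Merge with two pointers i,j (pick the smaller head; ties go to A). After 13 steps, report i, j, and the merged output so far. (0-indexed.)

[i=0,j=0] A[i]=5>B[j]=3 take 3 → j++
[i=0,j=1] A[i]=5<=B[j]=9 take 5 → i++
[i=1,j=1] A[i]=6<=B[j]=9 take 6 → i++
[i=2,j=1] A[i]=15>B[j]=9 take 9 → j++
[i=2,j=2] A[i]=15>B[j]=10 take 10 → j++
[i=2,j=3] A[i]=15>B[j]=11 take 11 → j++
[i=2,j=4] A[i]=15>B[j]=13 take 13 → j++
[i=2,j=5] A[i]=15<=B[j]=26 take 15 → i++
[i=3,j=5] A[i]=18<=B[j]=26 take 18 → i++
[i=4,j=5] A[i]=23<=B[j]=26 take 23 → i++
[i=5,j=5] A[i]=25<=B[j]=26 take 25 → i++
[i=6,j=5] A[i]=30>B[j]=26 take 26 → j++
[i=6,j=6] A[i]=30<=B[j]=38 take 30 → i++

i=7, j=6, merged so far=[3, 5, 6, 9, 10, 11, 13, 15, 18, 23, 25, 26, 30]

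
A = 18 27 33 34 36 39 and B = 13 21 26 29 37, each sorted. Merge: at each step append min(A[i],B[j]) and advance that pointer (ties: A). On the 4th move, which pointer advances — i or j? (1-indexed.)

[i=1,j=1] A[i]=18>B[j]=13 take 13 → j++
[i=1,j=2] A[i]=18<=B[j]=21 take 18 → i++
[i=2,j=2] A[i]=27>B[j]=21 take 21 → j++
[i=2,j=3] A[i]=27>B[j]=26 take 26 → j++

j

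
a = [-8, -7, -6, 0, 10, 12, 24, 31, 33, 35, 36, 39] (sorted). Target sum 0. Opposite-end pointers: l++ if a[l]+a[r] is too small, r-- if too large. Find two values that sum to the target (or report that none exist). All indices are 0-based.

[0,11] -8+39=31 >0 → r--
[0,10] -8+36=28 >0 → r--
[0,9] -8+35=27 >0 → r--
[0,8] -8+33=25 >0 → r--
[0,7] -8+31=23 >0 → r--
[0,6] -8+24=16 >0 → r--
[0,5] -8+12=4 >0 → r--
[0,4] -8+10=2 >0 → r--
[0,3] -8+0=-8 <0 → l++
[1,3] -7+0=-7 <0 → l++
[2,3] -6+0=-6 <0 → l++

no pair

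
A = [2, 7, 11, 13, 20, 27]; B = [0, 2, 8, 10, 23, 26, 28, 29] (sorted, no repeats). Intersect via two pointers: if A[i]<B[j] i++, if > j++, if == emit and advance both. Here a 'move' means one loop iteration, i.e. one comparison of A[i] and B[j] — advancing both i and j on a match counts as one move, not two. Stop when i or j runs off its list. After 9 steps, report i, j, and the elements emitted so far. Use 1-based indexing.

i=6, j=6, emitted=[2]

i=1 j=1: 2>0, j++
i=1 j=2: 2==2 emit, i++,j++
i=2 j=3: 7<8, i++
i=3 j=3: 11>8, j++
i=3 j=4: 11>10, j++
i=3 j=5: 11<23, i++
i=4 j=5: 13<23, i++
i=5 j=5: 20<23, i++
i=6 j=5: 27>23, j++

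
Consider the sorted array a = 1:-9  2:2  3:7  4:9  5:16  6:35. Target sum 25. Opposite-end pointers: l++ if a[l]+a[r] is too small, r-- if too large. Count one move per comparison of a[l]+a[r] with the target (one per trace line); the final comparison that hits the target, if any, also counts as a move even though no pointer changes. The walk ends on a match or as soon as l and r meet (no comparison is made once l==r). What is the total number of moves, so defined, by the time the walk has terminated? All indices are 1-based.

5 moves

[1,6] -9+35=26 >25 → r--
[1,5] -9+16=7 <25 → l++
[2,5] 2+16=18 <25 → l++
[3,5] 7+16=23 <25 → l++
[4,5] 9+16=25 → found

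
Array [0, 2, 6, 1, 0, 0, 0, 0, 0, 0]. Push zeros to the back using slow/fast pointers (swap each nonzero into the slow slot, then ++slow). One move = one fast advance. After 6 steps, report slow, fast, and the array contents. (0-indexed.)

slow=3, fast=6, a=[2, 6, 1, 0, 0, 0, 0, 0, 0, 0]

(s=0,f=0) a[fast]=0 → fast++
(s=0,f=1) a[fast]=2≠0 swap→a[0]=2 → slow++,fast++
(s=1,f=2) a[fast]=6≠0 swap→a[1]=6 → slow++,fast++
(s=2,f=3) a[fast]=1≠0 swap→a[2]=1 → slow++,fast++
(s=3,f=4) a[fast]=0 → fast++
(s=3,f=5) a[fast]=0 → fast++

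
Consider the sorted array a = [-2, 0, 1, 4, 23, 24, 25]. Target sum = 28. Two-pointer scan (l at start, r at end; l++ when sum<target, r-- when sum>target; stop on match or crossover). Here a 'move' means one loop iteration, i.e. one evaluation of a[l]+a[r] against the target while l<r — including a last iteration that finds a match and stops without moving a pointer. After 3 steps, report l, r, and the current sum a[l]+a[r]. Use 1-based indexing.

l=4, r=7, sum=29

l=1 r=7: -2+25=23 <28, l++
l=2 r=7: 0+25=25 <28, l++
l=3 r=7: 1+25=26 <28, l++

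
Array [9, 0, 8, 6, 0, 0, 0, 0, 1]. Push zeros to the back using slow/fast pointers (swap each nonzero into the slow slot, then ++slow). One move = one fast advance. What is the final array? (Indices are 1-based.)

[9, 8, 6, 1, 0, 0, 0, 0, 0]

slow=1 fast=1: a[fast]=9≠0 swap→a[1]=9, slow++,fast++
slow=2 fast=2: a[fast]=0, fast++
slow=2 fast=3: a[fast]=8≠0 swap→a[2]=8, slow++,fast++
slow=3 fast=4: a[fast]=6≠0 swap→a[3]=6, slow++,fast++
slow=4 fast=5: a[fast]=0, fast++
slow=4 fast=6: a[fast]=0, fast++
slow=4 fast=7: a[fast]=0, fast++
slow=4 fast=8: a[fast]=0, fast++
slow=4 fast=9: a[fast]=1≠0 swap→a[4]=1, slow++,fast++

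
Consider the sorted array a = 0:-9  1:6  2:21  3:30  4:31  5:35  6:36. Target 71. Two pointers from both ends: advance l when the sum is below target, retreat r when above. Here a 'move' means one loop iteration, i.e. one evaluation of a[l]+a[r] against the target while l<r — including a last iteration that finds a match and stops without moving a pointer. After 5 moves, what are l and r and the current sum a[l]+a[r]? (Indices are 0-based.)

l=5, r=6, sum=71

[0,6] -9+36=27 <71 → l++
[1,6] 6+36=42 <71 → l++
[2,6] 21+36=57 <71 → l++
[3,6] 30+36=66 <71 → l++
[4,6] 31+36=67 <71 → l++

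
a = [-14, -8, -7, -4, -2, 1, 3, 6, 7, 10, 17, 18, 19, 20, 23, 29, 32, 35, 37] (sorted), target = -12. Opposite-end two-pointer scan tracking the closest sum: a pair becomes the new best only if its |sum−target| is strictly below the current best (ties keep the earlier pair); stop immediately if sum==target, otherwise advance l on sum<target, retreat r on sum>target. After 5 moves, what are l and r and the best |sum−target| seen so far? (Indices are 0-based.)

l=0, r=13, best |Δ|=21

l=0 r=18: -14+37=23 d=35 *, r--
l=0 r=17: -14+35=21 d=33 *, r--
l=0 r=16: -14+32=18 d=30 *, r--
l=0 r=15: -14+29=15 d=27 *, r--
l=0 r=14: -14+23=9 d=21 *, r--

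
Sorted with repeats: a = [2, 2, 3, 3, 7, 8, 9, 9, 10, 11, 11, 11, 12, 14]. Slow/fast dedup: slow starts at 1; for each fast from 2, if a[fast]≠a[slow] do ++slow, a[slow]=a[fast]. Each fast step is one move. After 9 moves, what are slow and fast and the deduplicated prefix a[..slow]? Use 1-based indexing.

slow=7, fast=11, prefix=[2, 3, 7, 8, 9, 10, 11]

slow=1 fast=2: a[fast]=2=a[slow] dup, fast++
slow=1 fast=3: a[fast]=3≠a[slow]=2 write a[2]=3, slow++,fast++
slow=2 fast=4: a[fast]=3=a[slow] dup, fast++
slow=2 fast=5: a[fast]=7≠a[slow]=3 write a[3]=7, slow++,fast++
slow=3 fast=6: a[fast]=8≠a[slow]=7 write a[4]=8, slow++,fast++
slow=4 fast=7: a[fast]=9≠a[slow]=8 write a[5]=9, slow++,fast++
slow=5 fast=8: a[fast]=9=a[slow] dup, fast++
slow=5 fast=9: a[fast]=10≠a[slow]=9 write a[6]=10, slow++,fast++
slow=6 fast=10: a[fast]=11≠a[slow]=10 write a[7]=11, slow++,fast++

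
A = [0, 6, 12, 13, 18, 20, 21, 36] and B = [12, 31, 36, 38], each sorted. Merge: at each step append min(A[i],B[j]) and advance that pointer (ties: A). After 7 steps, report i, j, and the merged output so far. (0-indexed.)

i=0 j=0: A[i]=0<=B[j]=12 take 0, i++
i=1 j=0: A[i]=6<=B[j]=12 take 6, i++
i=2 j=0: A[i]=12<=B[j]=12 take 12, i++
i=3 j=0: A[i]=13>B[j]=12 take 12, j++
i=3 j=1: A[i]=13<=B[j]=31 take 13, i++
i=4 j=1: A[i]=18<=B[j]=31 take 18, i++
i=5 j=1: A[i]=20<=B[j]=31 take 20, i++

i=6, j=1, merged so far=[0, 6, 12, 12, 13, 18, 20]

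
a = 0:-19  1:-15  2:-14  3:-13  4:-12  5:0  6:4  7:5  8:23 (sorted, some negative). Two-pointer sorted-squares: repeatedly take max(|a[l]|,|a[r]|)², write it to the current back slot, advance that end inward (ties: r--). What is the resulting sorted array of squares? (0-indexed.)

[0, 16, 25, 144, 169, 196, 225, 361, 529]

l=0 r=8: |-19|<=|23| out[8]=529, r--
l=0 r=7: |-19|>|5| out[7]=361, l++
l=1 r=7: |-15|>|5| out[6]=225, l++
l=2 r=7: |-14|>|5| out[5]=196, l++
l=3 r=7: |-13|>|5| out[4]=169, l++
l=4 r=7: |-12|>|5| out[3]=144, l++
l=5 r=7: |0|<=|5| out[2]=25, r--
l=5 r=6: |0|<=|4| out[1]=16, r--
l=5 r=5: |0|<=|0| out[0]=0, r--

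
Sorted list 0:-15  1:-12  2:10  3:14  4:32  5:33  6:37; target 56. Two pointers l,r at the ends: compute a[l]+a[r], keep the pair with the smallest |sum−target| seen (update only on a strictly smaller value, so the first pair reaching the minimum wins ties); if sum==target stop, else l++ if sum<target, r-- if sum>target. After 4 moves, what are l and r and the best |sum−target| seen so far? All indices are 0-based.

l=0 r=6: -15+37=22 d=34 *, l++
l=1 r=6: -12+37=25 d=31 *, l++
l=2 r=6: 10+37=47 d=9 *, l++
l=3 r=6: 14+37=51 d=5 *, l++

l=4, r=6, best |Δ|=5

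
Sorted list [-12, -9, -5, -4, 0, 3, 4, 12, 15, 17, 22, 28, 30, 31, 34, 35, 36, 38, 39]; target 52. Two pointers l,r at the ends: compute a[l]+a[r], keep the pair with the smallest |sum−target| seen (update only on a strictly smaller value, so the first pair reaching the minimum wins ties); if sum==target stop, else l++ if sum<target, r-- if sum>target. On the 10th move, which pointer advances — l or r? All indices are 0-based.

r

[0,18] -12+39=27 d=25 * → l++
[1,18] -9+39=30 d=22 * → l++
[2,18] -5+39=34 d=18 * → l++
[3,18] -4+39=35 d=17 * → l++
[4,18] 0+39=39 d=13 * → l++
[5,18] 3+39=42 d=10 * → l++
[6,18] 4+39=43 d=9 * → l++
[7,18] 12+39=51 d=1 * → l++
[8,18] 15+39=54 d=2 → r--
[8,17] 15+38=53 d=1 → r--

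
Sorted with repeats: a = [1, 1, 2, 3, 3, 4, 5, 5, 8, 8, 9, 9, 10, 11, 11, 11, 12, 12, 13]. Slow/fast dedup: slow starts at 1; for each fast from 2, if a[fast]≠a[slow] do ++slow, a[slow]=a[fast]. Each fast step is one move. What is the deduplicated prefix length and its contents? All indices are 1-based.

length 11; prefix = [1, 2, 3, 4, 5, 8, 9, 10, 11, 12, 13]

(s=1,f=2) a[fast]=1=a[slow] dup → fast++
(s=1,f=3) a[fast]=2≠a[slow]=1 write a[2]=2 → slow++,fast++
(s=2,f=4) a[fast]=3≠a[slow]=2 write a[3]=3 → slow++,fast++
(s=3,f=5) a[fast]=3=a[slow] dup → fast++
(s=3,f=6) a[fast]=4≠a[slow]=3 write a[4]=4 → slow++,fast++
(s=4,f=7) a[fast]=5≠a[slow]=4 write a[5]=5 → slow++,fast++
(s=5,f=8) a[fast]=5=a[slow] dup → fast++
(s=5,f=9) a[fast]=8≠a[slow]=5 write a[6]=8 → slow++,fast++
(s=6,f=10) a[fast]=8=a[slow] dup → fast++
(s=6,f=11) a[fast]=9≠a[slow]=8 write a[7]=9 → slow++,fast++
(s=7,f=12) a[fast]=9=a[slow] dup → fast++
(s=7,f=13) a[fast]=10≠a[slow]=9 write a[8]=10 → slow++,fast++
(s=8,f=14) a[fast]=11≠a[slow]=10 write a[9]=11 → slow++,fast++
(s=9,f=15) a[fast]=11=a[slow] dup → fast++
(s=9,f=16) a[fast]=11=a[slow] dup → fast++
(s=9,f=17) a[fast]=12≠a[slow]=11 write a[10]=12 → slow++,fast++
(s=10,f=18) a[fast]=12=a[slow] dup → fast++
(s=10,f=19) a[fast]=13≠a[slow]=12 write a[11]=13 → slow++,fast++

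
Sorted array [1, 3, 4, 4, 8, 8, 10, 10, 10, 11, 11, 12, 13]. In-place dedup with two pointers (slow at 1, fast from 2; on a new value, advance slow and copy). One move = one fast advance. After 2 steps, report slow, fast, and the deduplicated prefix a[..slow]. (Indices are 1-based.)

(s=1,f=2) a[fast]=3≠a[slow]=1 write a[2]=3 → slow++,fast++
(s=2,f=3) a[fast]=4≠a[slow]=3 write a[3]=4 → slow++,fast++

slow=3, fast=4, prefix=[1, 3, 4]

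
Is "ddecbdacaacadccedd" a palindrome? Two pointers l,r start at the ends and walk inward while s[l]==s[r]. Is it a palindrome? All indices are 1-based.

not a palindrome (mismatch at 5,14)

[1,18] 'd'=='d' → l++,r--
[2,17] 'd'=='d' → l++,r--
[3,16] 'e'=='e' → l++,r--
[4,15] 'c'=='c' → l++,r--
[5,14] 'b'!='c' → stop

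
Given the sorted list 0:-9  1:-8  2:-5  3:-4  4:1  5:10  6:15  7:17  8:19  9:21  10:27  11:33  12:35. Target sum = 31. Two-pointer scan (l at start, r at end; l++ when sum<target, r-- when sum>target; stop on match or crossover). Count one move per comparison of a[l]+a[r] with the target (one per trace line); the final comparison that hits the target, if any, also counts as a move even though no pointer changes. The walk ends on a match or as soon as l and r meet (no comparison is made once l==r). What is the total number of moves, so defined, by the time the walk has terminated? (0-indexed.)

l=0 r=12: -9+35=26 <31, l++
l=1 r=12: -8+35=27 <31, l++
l=2 r=12: -5+35=30 <31, l++
l=3 r=12: -4+35=31, found

4 moves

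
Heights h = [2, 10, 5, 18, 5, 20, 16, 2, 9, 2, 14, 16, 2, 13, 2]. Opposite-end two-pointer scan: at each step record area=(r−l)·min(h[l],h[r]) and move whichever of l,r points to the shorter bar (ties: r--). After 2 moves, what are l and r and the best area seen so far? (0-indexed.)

[0,14] min(2,2)*14=28 best=28 * → r--
[0,13] min(2,13)*13=26 best=28 → l++

l=1, r=13, best area=28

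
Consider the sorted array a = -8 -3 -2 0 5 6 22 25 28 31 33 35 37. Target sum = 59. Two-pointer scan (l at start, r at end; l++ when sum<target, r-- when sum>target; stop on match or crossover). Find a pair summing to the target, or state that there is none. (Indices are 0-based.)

[0,12] -8+37=29 <59 → l++
[1,12] -3+37=34 <59 → l++
[2,12] -2+37=35 <59 → l++
[3,12] 0+37=37 <59 → l++
[4,12] 5+37=42 <59 → l++
[5,12] 6+37=43 <59 → l++
[6,12] 22+37=59 → found

(22, 37)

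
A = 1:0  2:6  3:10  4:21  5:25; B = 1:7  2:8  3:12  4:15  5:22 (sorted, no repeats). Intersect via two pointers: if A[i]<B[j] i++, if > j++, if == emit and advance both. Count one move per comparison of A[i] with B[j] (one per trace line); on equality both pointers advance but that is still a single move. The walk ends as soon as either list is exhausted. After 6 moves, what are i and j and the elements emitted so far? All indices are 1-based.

i=4, j=4, emitted=[]

[i=1,j=1] 0<7 → i++
[i=2,j=1] 6<7 → i++
[i=3,j=1] 10>7 → j++
[i=3,j=2] 10>8 → j++
[i=3,j=3] 10<12 → i++
[i=4,j=3] 21>12 → j++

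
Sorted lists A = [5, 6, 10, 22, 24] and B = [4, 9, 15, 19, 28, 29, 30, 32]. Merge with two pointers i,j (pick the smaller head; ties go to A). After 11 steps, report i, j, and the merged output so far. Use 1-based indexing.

i=6, j=7, merged so far=[4, 5, 6, 9, 10, 15, 19, 22, 24, 28, 29]

[i=1,j=1] A[i]=5>B[j]=4 take 4 → j++
[i=1,j=2] A[i]=5<=B[j]=9 take 5 → i++
[i=2,j=2] A[i]=6<=B[j]=9 take 6 → i++
[i=3,j=2] A[i]=10>B[j]=9 take 9 → j++
[i=3,j=3] A[i]=10<=B[j]=15 take 10 → i++
[i=4,j=3] A[i]=22>B[j]=15 take 15 → j++
[i=4,j=4] A[i]=22>B[j]=19 take 19 → j++
[i=4,j=5] A[i]=22<=B[j]=28 take 22 → i++
[i=5,j=5] A[i]=24<=B[j]=28 take 24 → i++
[i=6,j=5] A done, take B[j]=28 → j++
[i=6,j=6] A done, take B[j]=29 → j++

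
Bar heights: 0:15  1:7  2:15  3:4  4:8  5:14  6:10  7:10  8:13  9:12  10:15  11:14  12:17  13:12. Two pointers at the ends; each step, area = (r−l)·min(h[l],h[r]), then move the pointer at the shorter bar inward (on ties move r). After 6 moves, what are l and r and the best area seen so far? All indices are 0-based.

l=5, r=12, best area=180

[0,13] min(15,12)*13=156 best=156 * → r--
[0,12] min(15,17)*12=180 best=180 * → l++
[1,12] min(7,17)*11=77 best=180 → l++
[2,12] min(15,17)*10=150 best=180 → l++
[3,12] min(4,17)*9=36 best=180 → l++
[4,12] min(8,17)*8=64 best=180 → l++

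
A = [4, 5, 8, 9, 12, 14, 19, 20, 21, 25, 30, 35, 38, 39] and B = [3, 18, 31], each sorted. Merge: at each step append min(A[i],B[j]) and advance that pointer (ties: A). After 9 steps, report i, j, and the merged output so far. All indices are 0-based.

i=7, j=2, merged so far=[3, 4, 5, 8, 9, 12, 14, 18, 19]

[i=0,j=0] A[i]=4>B[j]=3 take 3 → j++
[i=0,j=1] A[i]=4<=B[j]=18 take 4 → i++
[i=1,j=1] A[i]=5<=B[j]=18 take 5 → i++
[i=2,j=1] A[i]=8<=B[j]=18 take 8 → i++
[i=3,j=1] A[i]=9<=B[j]=18 take 9 → i++
[i=4,j=1] A[i]=12<=B[j]=18 take 12 → i++
[i=5,j=1] A[i]=14<=B[j]=18 take 14 → i++
[i=6,j=1] A[i]=19>B[j]=18 take 18 → j++
[i=6,j=2] A[i]=19<=B[j]=31 take 19 → i++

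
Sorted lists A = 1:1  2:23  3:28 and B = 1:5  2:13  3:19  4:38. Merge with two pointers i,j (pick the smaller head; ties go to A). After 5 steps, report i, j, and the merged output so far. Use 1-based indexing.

i=1 j=1: A[i]=1<=B[j]=5 take 1, i++
i=2 j=1: A[i]=23>B[j]=5 take 5, j++
i=2 j=2: A[i]=23>B[j]=13 take 13, j++
i=2 j=3: A[i]=23>B[j]=19 take 19, j++
i=2 j=4: A[i]=23<=B[j]=38 take 23, i++

i=3, j=4, merged so far=[1, 5, 13, 19, 23]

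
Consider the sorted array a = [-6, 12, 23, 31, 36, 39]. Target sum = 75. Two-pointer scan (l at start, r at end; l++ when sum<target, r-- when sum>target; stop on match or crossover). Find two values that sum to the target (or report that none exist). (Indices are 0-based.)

(36, 39)

[0,5] -6+39=33 <75 → l++
[1,5] 12+39=51 <75 → l++
[2,5] 23+39=62 <75 → l++
[3,5] 31+39=70 <75 → l++
[4,5] 36+39=75 → found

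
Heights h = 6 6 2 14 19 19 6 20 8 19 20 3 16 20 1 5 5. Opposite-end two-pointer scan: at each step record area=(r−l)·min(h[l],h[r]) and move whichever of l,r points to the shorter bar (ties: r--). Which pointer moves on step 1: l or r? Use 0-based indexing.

r

l=0 r=16: min(6,5)*16=80 best=80 *, r--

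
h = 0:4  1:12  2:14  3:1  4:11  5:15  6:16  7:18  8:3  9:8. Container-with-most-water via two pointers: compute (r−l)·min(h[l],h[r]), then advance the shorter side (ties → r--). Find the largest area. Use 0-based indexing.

max area = 72

[0,9] min(4,8)*9=36 best=36 * → l++
[1,9] min(12,8)*8=64 best=64 * → r--
[1,8] min(12,3)*7=21 best=64 → r--
[1,7] min(12,18)*6=72 best=72 * → l++
[2,7] min(14,18)*5=70 best=72 → l++
[3,7] min(1,18)*4=4 best=72 → l++
[4,7] min(11,18)*3=33 best=72 → l++
[5,7] min(15,18)*2=30 best=72 → l++
[6,7] min(16,18)*1=16 best=72 → l++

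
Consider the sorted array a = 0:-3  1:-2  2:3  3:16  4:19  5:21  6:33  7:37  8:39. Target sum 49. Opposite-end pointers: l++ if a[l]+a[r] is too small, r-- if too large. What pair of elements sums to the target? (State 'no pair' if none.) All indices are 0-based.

(16, 33)

[0,8] -3+39=36 <49 → l++
[1,8] -2+39=37 <49 → l++
[2,8] 3+39=42 <49 → l++
[3,8] 16+39=55 >49 → r--
[3,7] 16+37=53 >49 → r--
[3,6] 16+33=49 → found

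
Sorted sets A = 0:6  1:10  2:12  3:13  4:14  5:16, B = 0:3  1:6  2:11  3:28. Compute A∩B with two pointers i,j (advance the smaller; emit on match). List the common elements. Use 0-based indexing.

intersection = [6]

[i=0,j=0] 6>3 → j++
[i=0,j=1] 6==6 emit → i++,j++
[i=1,j=2] 10<11 → i++
[i=2,j=2] 12>11 → j++
[i=2,j=3] 12<28 → i++
[i=3,j=3] 13<28 → i++
[i=4,j=3] 14<28 → i++
[i=5,j=3] 16<28 → i++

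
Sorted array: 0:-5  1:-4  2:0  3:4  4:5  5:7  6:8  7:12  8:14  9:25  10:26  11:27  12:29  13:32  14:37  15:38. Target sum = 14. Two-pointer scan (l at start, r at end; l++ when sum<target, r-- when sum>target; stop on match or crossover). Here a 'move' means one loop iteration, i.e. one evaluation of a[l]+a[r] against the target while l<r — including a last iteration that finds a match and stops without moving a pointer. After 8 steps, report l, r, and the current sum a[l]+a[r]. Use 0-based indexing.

l=1, r=8, sum=10

l=0 r=15: -5+38=33 >14, r--
l=0 r=14: -5+37=32 >14, r--
l=0 r=13: -5+32=27 >14, r--
l=0 r=12: -5+29=24 >14, r--
l=0 r=11: -5+27=22 >14, r--
l=0 r=10: -5+26=21 >14, r--
l=0 r=9: -5+25=20 >14, r--
l=0 r=8: -5+14=9 <14, l++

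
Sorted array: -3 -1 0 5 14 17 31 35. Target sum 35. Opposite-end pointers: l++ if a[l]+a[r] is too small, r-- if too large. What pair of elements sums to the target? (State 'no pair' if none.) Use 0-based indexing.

[0,7] -3+35=32 <35 → l++
[1,7] -1+35=34 <35 → l++
[2,7] 0+35=35 → found

(0, 35)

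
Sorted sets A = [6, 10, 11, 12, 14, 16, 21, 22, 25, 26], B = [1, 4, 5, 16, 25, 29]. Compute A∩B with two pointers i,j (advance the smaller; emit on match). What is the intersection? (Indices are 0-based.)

i=0 j=0: 6>1, j++
i=0 j=1: 6>4, j++
i=0 j=2: 6>5, j++
i=0 j=3: 6<16, i++
i=1 j=3: 10<16, i++
i=2 j=3: 11<16, i++
i=3 j=3: 12<16, i++
i=4 j=3: 14<16, i++
i=5 j=3: 16==16 emit, i++,j++
i=6 j=4: 21<25, i++
i=7 j=4: 22<25, i++
i=8 j=4: 25==25 emit, i++,j++
i=9 j=5: 26<29, i++

intersection = [16, 25]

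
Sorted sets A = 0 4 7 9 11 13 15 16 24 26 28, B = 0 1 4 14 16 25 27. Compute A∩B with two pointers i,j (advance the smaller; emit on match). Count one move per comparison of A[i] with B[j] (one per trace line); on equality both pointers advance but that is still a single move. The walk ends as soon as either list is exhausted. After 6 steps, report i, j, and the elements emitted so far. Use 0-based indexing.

i=5, j=3, emitted=[0, 4]

[i=0,j=0] 0==0 emit → i++,j++
[i=1,j=1] 4>1 → j++
[i=1,j=2] 4==4 emit → i++,j++
[i=2,j=3] 7<14 → i++
[i=3,j=3] 9<14 → i++
[i=4,j=3] 11<14 → i++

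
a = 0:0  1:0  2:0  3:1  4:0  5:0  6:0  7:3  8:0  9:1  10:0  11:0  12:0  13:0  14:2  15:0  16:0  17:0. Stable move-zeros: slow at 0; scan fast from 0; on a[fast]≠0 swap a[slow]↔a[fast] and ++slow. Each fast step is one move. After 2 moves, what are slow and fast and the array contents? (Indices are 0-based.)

slow=0, fast=2, a=[0, 0, 0, 1, 0, 0, 0, 3, 0, 1, 0, 0, 0, 0, 2, 0, 0, 0]

(s=0,f=0) a[fast]=0 → fast++
(s=0,f=1) a[fast]=0 → fast++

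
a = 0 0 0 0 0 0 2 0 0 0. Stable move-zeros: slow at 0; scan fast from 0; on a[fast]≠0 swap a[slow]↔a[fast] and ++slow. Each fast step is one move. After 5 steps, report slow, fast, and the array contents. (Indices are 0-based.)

(s=0,f=0) a[fast]=0 → fast++
(s=0,f=1) a[fast]=0 → fast++
(s=0,f=2) a[fast]=0 → fast++
(s=0,f=3) a[fast]=0 → fast++
(s=0,f=4) a[fast]=0 → fast++

slow=0, fast=5, a=[0, 0, 0, 0, 0, 0, 2, 0, 0, 0]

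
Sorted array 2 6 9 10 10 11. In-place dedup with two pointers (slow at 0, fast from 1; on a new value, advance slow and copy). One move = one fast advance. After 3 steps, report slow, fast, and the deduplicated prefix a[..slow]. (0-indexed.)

slow=3, fast=4, prefix=[2, 6, 9, 10]

slow=0 fast=1: a[fast]=6≠a[slow]=2 write a[1]=6, slow++,fast++
slow=1 fast=2: a[fast]=9≠a[slow]=6 write a[2]=9, slow++,fast++
slow=2 fast=3: a[fast]=10≠a[slow]=9 write a[3]=10, slow++,fast++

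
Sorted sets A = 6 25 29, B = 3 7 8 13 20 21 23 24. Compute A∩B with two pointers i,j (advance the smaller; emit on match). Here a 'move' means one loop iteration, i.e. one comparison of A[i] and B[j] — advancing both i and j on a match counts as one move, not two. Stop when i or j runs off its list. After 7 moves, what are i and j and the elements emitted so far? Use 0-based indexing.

i=1, j=6, emitted=[]

i=0 j=0: 6>3, j++
i=0 j=1: 6<7, i++
i=1 j=1: 25>7, j++
i=1 j=2: 25>8, j++
i=1 j=3: 25>13, j++
i=1 j=4: 25>20, j++
i=1 j=5: 25>21, j++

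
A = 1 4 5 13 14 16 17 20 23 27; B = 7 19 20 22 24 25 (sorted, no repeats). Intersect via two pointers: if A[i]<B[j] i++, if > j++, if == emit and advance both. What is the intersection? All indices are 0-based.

intersection = [20]

[i=0,j=0] 1<7 → i++
[i=1,j=0] 4<7 → i++
[i=2,j=0] 5<7 → i++
[i=3,j=0] 13>7 → j++
[i=3,j=1] 13<19 → i++
[i=4,j=1] 14<19 → i++
[i=5,j=1] 16<19 → i++
[i=6,j=1] 17<19 → i++
[i=7,j=1] 20>19 → j++
[i=7,j=2] 20==20 emit → i++,j++
[i=8,j=3] 23>22 → j++
[i=8,j=4] 23<24 → i++
[i=9,j=4] 27>24 → j++
[i=9,j=5] 27>25 → j++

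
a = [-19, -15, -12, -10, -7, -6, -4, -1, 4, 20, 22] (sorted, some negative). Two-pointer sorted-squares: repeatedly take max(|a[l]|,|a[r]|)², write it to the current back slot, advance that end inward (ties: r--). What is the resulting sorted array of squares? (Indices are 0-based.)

[1, 16, 16, 36, 49, 100, 144, 225, 361, 400, 484]

[0,10] |-19|<=|22| out[10]=484 → r--
[0,9] |-19|<=|20| out[9]=400 → r--
[0,8] |-19|>|4| out[8]=361 → l++
[1,8] |-15|>|4| out[7]=225 → l++
[2,8] |-12|>|4| out[6]=144 → l++
[3,8] |-10|>|4| out[5]=100 → l++
[4,8] |-7|>|4| out[4]=49 → l++
[5,8] |-6|>|4| out[3]=36 → l++
[6,8] |-4|<=|4| out[2]=16 → r--
[6,7] |-4|>|-1| out[1]=16 → l++
[7,7] |-1|<=|-1| out[0]=1 → r--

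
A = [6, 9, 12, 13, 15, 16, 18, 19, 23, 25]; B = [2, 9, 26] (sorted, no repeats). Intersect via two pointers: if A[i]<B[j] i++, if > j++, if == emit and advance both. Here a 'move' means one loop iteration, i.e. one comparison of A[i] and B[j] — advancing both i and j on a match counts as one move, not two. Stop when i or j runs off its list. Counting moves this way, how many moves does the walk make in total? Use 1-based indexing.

[i=1,j=1] 6>2 → j++
[i=1,j=2] 6<9 → i++
[i=2,j=2] 9==9 emit → i++,j++
[i=3,j=3] 12<26 → i++
[i=4,j=3] 13<26 → i++
[i=5,j=3] 15<26 → i++
[i=6,j=3] 16<26 → i++
[i=7,j=3] 18<26 → i++
[i=8,j=3] 19<26 → i++
[i=9,j=3] 23<26 → i++
[i=10,j=3] 25<26 → i++

11 moves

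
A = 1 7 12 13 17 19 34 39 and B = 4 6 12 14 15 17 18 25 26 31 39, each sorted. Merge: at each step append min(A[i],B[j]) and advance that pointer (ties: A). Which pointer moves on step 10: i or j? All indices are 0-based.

i=0 j=0: A[i]=1<=B[j]=4 take 1, i++
i=1 j=0: A[i]=7>B[j]=4 take 4, j++
i=1 j=1: A[i]=7>B[j]=6 take 6, j++
i=1 j=2: A[i]=7<=B[j]=12 take 7, i++
i=2 j=2: A[i]=12<=B[j]=12 take 12, i++
i=3 j=2: A[i]=13>B[j]=12 take 12, j++
i=3 j=3: A[i]=13<=B[j]=14 take 13, i++
i=4 j=3: A[i]=17>B[j]=14 take 14, j++
i=4 j=4: A[i]=17>B[j]=15 take 15, j++
i=4 j=5: A[i]=17<=B[j]=17 take 17, i++

i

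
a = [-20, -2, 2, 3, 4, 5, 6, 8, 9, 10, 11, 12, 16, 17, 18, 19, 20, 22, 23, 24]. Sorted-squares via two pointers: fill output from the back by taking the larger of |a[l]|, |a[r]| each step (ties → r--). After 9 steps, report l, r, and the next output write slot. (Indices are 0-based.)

l=0 r=19: |-20|<=|24| out[19]=576, r--
l=0 r=18: |-20|<=|23| out[18]=529, r--
l=0 r=17: |-20|<=|22| out[17]=484, r--
l=0 r=16: |-20|<=|20| out[16]=400, r--
l=0 r=15: |-20|>|19| out[15]=400, l++
l=1 r=15: |-2|<=|19| out[14]=361, r--
l=1 r=14: |-2|<=|18| out[13]=324, r--
l=1 r=13: |-2|<=|17| out[12]=289, r--
l=1 r=12: |-2|<=|16| out[11]=256, r--

l=1, r=11, next write slot=10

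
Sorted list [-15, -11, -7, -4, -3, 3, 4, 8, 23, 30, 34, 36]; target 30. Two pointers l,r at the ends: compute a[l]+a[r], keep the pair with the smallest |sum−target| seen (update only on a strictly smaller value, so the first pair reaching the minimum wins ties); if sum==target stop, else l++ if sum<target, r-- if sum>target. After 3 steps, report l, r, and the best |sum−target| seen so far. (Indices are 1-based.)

l=4, r=12, best |Δ|=1

l=1 r=12: -15+36=21 d=9 *, l++
l=2 r=12: -11+36=25 d=5 *, l++
l=3 r=12: -7+36=29 d=1 *, l++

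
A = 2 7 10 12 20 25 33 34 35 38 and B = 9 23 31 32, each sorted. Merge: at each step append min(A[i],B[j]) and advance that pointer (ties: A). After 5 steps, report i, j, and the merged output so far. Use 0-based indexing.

i=0 j=0: A[i]=2<=B[j]=9 take 2, i++
i=1 j=0: A[i]=7<=B[j]=9 take 7, i++
i=2 j=0: A[i]=10>B[j]=9 take 9, j++
i=2 j=1: A[i]=10<=B[j]=23 take 10, i++
i=3 j=1: A[i]=12<=B[j]=23 take 12, i++

i=4, j=1, merged so far=[2, 7, 9, 10, 12]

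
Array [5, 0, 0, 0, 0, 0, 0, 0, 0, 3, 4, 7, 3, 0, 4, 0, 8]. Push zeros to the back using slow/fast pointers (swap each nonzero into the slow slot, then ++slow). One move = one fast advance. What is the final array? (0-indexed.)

[5, 3, 4, 7, 3, 4, 8, 0, 0, 0, 0, 0, 0, 0, 0, 0, 0]

slow=0 fast=0: a[fast]=5≠0 swap→a[0]=5, slow++,fast++
slow=1 fast=1: a[fast]=0, fast++
slow=1 fast=2: a[fast]=0, fast++
slow=1 fast=3: a[fast]=0, fast++
slow=1 fast=4: a[fast]=0, fast++
slow=1 fast=5: a[fast]=0, fast++
slow=1 fast=6: a[fast]=0, fast++
slow=1 fast=7: a[fast]=0, fast++
slow=1 fast=8: a[fast]=0, fast++
slow=1 fast=9: a[fast]=3≠0 swap→a[1]=3, slow++,fast++
slow=2 fast=10: a[fast]=4≠0 swap→a[2]=4, slow++,fast++
slow=3 fast=11: a[fast]=7≠0 swap→a[3]=7, slow++,fast++
slow=4 fast=12: a[fast]=3≠0 swap→a[4]=3, slow++,fast++
slow=5 fast=13: a[fast]=0, fast++
slow=5 fast=14: a[fast]=4≠0 swap→a[5]=4, slow++,fast++
slow=6 fast=15: a[fast]=0, fast++
slow=6 fast=16: a[fast]=8≠0 swap→a[6]=8, slow++,fast++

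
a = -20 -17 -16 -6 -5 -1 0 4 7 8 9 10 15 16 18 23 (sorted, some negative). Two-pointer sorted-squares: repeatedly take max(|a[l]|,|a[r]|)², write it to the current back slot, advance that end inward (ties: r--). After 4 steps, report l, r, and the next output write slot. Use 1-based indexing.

l=1 r=16: |-20|<=|23| out[16]=529, r--
l=1 r=15: |-20|>|18| out[15]=400, l++
l=2 r=15: |-17|<=|18| out[14]=324, r--
l=2 r=14: |-17|>|16| out[13]=289, l++

l=3, r=14, next write slot=12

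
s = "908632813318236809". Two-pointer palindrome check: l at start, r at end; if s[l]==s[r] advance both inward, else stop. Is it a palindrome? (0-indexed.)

l=0 r=17: '9'=='9', l++,r--
l=1 r=16: '0'=='0', l++,r--
l=2 r=15: '8'=='8', l++,r--
l=3 r=14: '6'=='6', l++,r--
l=4 r=13: '3'=='3', l++,r--
l=5 r=12: '2'=='2', l++,r--
l=6 r=11: '8'=='8', l++,r--
l=7 r=10: '1'=='1', l++,r--
l=8 r=9: '3'=='3', l++,r--

palindrome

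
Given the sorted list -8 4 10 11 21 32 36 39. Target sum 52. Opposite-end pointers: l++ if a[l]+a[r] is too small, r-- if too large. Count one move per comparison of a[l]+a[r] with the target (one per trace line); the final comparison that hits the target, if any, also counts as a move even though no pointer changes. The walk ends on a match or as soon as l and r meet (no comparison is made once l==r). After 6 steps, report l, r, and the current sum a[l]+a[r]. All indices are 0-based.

[0,7] -8+39=31 <52 → l++
[1,7] 4+39=43 <52 → l++
[2,7] 10+39=49 <52 → l++
[3,7] 11+39=50 <52 → l++
[4,7] 21+39=60 >52 → r--
[4,6] 21+36=57 >52 → r--

l=4, r=5, sum=53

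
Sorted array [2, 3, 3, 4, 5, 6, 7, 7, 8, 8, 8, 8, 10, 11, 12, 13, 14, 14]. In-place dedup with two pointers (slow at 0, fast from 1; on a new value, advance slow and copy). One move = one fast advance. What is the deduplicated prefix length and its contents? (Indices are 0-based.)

length 12; prefix = [2, 3, 4, 5, 6, 7, 8, 10, 11, 12, 13, 14]

(s=0,f=1) a[fast]=3≠a[slow]=2 write a[1]=3 → slow++,fast++
(s=1,f=2) a[fast]=3=a[slow] dup → fast++
(s=1,f=3) a[fast]=4≠a[slow]=3 write a[2]=4 → slow++,fast++
(s=2,f=4) a[fast]=5≠a[slow]=4 write a[3]=5 → slow++,fast++
(s=3,f=5) a[fast]=6≠a[slow]=5 write a[4]=6 → slow++,fast++
(s=4,f=6) a[fast]=7≠a[slow]=6 write a[5]=7 → slow++,fast++
(s=5,f=7) a[fast]=7=a[slow] dup → fast++
(s=5,f=8) a[fast]=8≠a[slow]=7 write a[6]=8 → slow++,fast++
(s=6,f=9) a[fast]=8=a[slow] dup → fast++
(s=6,f=10) a[fast]=8=a[slow] dup → fast++
(s=6,f=11) a[fast]=8=a[slow] dup → fast++
(s=6,f=12) a[fast]=10≠a[slow]=8 write a[7]=10 → slow++,fast++
(s=7,f=13) a[fast]=11≠a[slow]=10 write a[8]=11 → slow++,fast++
(s=8,f=14) a[fast]=12≠a[slow]=11 write a[9]=12 → slow++,fast++
(s=9,f=15) a[fast]=13≠a[slow]=12 write a[10]=13 → slow++,fast++
(s=10,f=16) a[fast]=14≠a[slow]=13 write a[11]=14 → slow++,fast++
(s=11,f=17) a[fast]=14=a[slow] dup → fast++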